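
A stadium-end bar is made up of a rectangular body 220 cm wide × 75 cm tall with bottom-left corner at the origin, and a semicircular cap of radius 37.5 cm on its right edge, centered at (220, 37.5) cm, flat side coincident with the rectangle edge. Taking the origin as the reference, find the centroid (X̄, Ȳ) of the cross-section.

X̄ = 124.87 cm, Ȳ = 37.50 cm

rectangular body: A = 220 × 75 = 16500.00, centroid at (110.00, 37.50).
semicircular end: A = ½π·37.5² = 2208.93, centroid at (235.92, 37.50).
ΣA = 18708.93 cm², ΣAX̄ = 2336121.36 cm³, ΣAȲ = 701584.96 cm³.
X̄ = 2336121.36/18708.93 = 124.87 cm; Ȳ = 701584.96/18708.93 = 37.50 cm.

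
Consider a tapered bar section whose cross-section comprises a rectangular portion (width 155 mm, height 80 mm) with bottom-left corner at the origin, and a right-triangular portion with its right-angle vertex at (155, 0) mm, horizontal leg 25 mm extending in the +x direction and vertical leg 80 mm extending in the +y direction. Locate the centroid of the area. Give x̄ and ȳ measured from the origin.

x̄ = 83.91 mm, ȳ = 39.00 mm

Part | A | x̄ᵢ | ȳᵢ | A·x̄ᵢ | A·ȳᵢ
rectangular portion | 12400.00 | 77.50 | 40.00 | 961000.00 | 496000.00
triangular portion | 1000.00 | 163.33 | 26.67 | 163333.33 | 26666.67
Σ | 13400.00 |  |  | 1124333.33 | 522666.67
x̄ = 1124333.33 / 13400.00 = 83.91 mm
ȳ = 522666.67 / 13400.00 = 39.00 mm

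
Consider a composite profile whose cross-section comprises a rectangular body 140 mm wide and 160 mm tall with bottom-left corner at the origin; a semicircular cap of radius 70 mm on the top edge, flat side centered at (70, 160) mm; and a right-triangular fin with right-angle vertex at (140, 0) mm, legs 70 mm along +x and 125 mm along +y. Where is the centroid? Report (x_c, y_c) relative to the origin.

Part | A | x̄ᵢ | ȳᵢ | A·x̄ᵢ | A·ȳᵢ
rectangular body | 22400.00 | 70.00 | 80.00 | 1568000.00 | 1792000.00
semicircular top | 7696.90 | 70.00 | 189.71 | 538783.14 | 1460170.99
triangular fin | 4375.00 | 163.33 | 41.67 | 714583.33 | 182291.67
Σ | 34471.90 |  |  | 2821366.47 | 3434462.65
x_c = 2821366.47 / 34471.90 = 81.85 mm
y_c = 3434462.65 / 34471.90 = 99.63 mm

x_c = 81.85 mm, y_c = 99.63 mm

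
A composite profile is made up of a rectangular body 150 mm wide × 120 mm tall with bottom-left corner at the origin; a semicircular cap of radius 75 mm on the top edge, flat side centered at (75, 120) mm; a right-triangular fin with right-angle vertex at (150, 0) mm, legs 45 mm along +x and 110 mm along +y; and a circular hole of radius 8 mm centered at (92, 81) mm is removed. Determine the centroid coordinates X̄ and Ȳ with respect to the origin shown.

X̄ = 82.53 mm, Ȳ = 85.74 mm

rectangular body: A = 150 × 120 = 18000.00, centroid at (75.00, 60.00).
semicircular top: A = ½π·75² = 8835.73, centroid at (75.00, 151.83).
triangular fin: A = ½·45·110 = 2475.00, centroid at (165.00, 36.67).
hole: A = −π·8² = -201.06, centroid at (92.00, 81.00).
ΣA = 29109.67 mm², ΣAX̄ = 2402557.00 mm³, ΣAȲ = 2496001.50 mm³.
X̄ = 2402557.00/29109.67 = 82.53 mm; Ȳ = 2496001.50/29109.67 = 85.74 mm.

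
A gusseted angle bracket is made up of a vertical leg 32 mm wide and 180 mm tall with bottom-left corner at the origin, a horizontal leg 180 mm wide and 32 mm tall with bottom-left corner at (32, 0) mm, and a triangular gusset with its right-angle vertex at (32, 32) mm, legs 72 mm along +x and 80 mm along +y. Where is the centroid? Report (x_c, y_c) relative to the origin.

x_c = 66.40 mm, y_c = 54.13 mm

Part | A | x̄ᵢ | ȳᵢ | A·x̄ᵢ | A·ȳᵢ
vertical leg | 5760.00 | 16.00 | 90.00 | 92160.00 | 518400.00
horizontal leg | 5760.00 | 122.00 | 16.00 | 702720.00 | 92160.00
gusset | 2880.00 | 56.00 | 58.67 | 161280.00 | 168960.00
Σ | 14400.00 |  |  | 956160.00 | 779520.00
x_c = 956160.00 / 14400.00 = 66.40 mm
y_c = 779520.00 / 14400.00 = 54.13 mm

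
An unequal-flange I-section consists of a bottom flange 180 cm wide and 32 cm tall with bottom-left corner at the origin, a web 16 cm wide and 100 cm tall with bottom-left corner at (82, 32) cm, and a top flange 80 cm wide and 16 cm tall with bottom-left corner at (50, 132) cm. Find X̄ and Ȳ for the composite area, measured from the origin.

X̄ = 90.00 cm, Ȳ = 46.59 cm

Part | A | x̄ᵢ | ȳᵢ | A·x̄ᵢ | A·ȳᵢ
bottom flange | 5760.00 | 90.00 | 16.00 | 518400.00 | 92160.00
web | 1600.00 | 90.00 | 82.00 | 144000.00 | 131200.00
top flange | 1280.00 | 90.00 | 140.00 | 115200.00 | 179200.00
Σ | 8640.00 |  |  | 777600.00 | 402560.00
X̄ = 777600.00 / 8640.00 = 90.00 cm
Ȳ = 402560.00 / 8640.00 = 46.59 cm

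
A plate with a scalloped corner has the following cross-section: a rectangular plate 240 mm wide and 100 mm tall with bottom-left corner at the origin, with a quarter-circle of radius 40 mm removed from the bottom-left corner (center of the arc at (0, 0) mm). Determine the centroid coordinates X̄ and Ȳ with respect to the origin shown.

X̄ = 125.69 mm, Ȳ = 51.82 mm

plate: A = 240 × 100 = 24000.00, centroid at (120.00, 50.00).
removed quarter-circle: A = −¼π·40² = -1256.64, centroid at (16.98, 16.98).
ΣA = 22743.36 mm²
ΣAX̄ = (24000.00)(120.00) + (-1256.64)(16.98) = 2858666.67 mm³
ΣAȲ = (24000.00)(50.00) + (-1256.64)(16.98) = 1178666.67 mm³
X̄ = 2858666.67 / 22743.36 = 125.69 mm
Ȳ = 1178666.67 / 22743.36 = 51.82 mm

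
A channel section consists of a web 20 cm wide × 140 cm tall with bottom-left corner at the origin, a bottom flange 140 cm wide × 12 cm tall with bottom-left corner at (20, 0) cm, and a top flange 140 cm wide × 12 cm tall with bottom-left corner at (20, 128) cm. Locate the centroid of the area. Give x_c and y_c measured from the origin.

x_c = 53.64 cm, y_c = 70.00 cm

Part | A | x̄ᵢ | ȳᵢ | A·x̄ᵢ | A·ȳᵢ
web | 2800.00 | 10.00 | 70.00 | 28000.00 | 196000.00
bottom flange | 1680.00 | 90.00 | 6.00 | 151200.00 | 10080.00
top flange | 1680.00 | 90.00 | 134.00 | 151200.00 | 225120.00
Σ | 6160.00 |  |  | 330400.00 | 431200.00
x_c = 330400.00 / 6160.00 = 53.64 cm
y_c = 431200.00 / 6160.00 = 70.00 cm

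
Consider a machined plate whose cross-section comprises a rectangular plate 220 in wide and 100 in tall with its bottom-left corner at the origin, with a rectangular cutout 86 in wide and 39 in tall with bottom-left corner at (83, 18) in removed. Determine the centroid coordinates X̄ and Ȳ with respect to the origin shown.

X̄ = 107.12 in, Ȳ = 52.25 in

plate: A = 220 × 100 = 22000.00, centroid at (110.00, 50.00).
hole: A = −(86 × 39) = -3354.00, centroid at (126.00, 37.50).
ΣA = 18646.00 in², ΣAX̄ = 1997396.00 in³, ΣAȲ = 974225.00 in³.
X̄ = 1997396.00/18646.00 = 107.12 in; Ȳ = 974225.00/18646.00 = 52.25 in.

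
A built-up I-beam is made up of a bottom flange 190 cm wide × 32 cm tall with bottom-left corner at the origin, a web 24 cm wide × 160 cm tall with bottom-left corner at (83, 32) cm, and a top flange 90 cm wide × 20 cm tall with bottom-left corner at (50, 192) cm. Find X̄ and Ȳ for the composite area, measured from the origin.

bottom flange: A = 190 × 32 = 6080.00, centroid at (95.00, 16.00).
web: A = 24 × 160 = 3840.00, centroid at (95.00, 112.00).
top flange: A = 90 × 20 = 1800.00, centroid at (95.00, 202.00).
ΣA = 11720.00 cm²
ΣAX̄ = (6080.00)(95.00) + (3840.00)(95.00) + (1800.00)(95.00) = 1113400.00 cm³
ΣAȲ = (6080.00)(16.00) + (3840.00)(112.00) + (1800.00)(202.00) = 890960.00 cm³
X̄ = 1113400.00 / 11720.00 = 95.00 cm
Ȳ = 890960.00 / 11720.00 = 76.02 cm

X̄ = 95.00 cm, Ȳ = 76.02 cm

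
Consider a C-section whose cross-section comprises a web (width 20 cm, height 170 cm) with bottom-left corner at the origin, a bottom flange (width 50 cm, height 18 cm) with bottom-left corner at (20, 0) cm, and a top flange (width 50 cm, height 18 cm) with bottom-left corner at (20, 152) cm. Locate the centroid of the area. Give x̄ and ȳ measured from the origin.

web: A = 20 × 170 = 3400.00, centroid at (10.00, 85.00).
bottom flange: A = 50 × 18 = 900.00, centroid at (45.00, 9.00).
top flange: A = 50 × 18 = 900.00, centroid at (45.00, 161.00).
ΣA = 5200.00 cm²
ΣAx̄ = (3400.00)(10.00) + (900.00)(45.00) + (900.00)(45.00) = 115000.00 cm³
ΣAȳ = (3400.00)(85.00) + (900.00)(9.00) + (900.00)(161.00) = 442000.00 cm³
x̄ = 115000.00 / 5200.00 = 22.12 cm
ȳ = 442000.00 / 5200.00 = 85.00 cm

x̄ = 22.12 cm, ȳ = 85.00 cm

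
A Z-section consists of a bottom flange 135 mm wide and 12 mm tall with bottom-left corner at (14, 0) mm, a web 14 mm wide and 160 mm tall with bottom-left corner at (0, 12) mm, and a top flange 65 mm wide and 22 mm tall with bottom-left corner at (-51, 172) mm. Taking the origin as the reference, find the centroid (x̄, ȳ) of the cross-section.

x̄ = 22.92 mm, ȳ = 90.26 mm

bottom flange: A = 135 × 12 = 1620.00, centroid at (81.50, 6.00).
web: A = 14 × 160 = 2240.00, centroid at (7.00, 92.00).
top flange: A = 65 × 22 = 1430.00, centroid at (-18.50, 183.00).
ΣA = 5290.00 mm²
ΣAx̄ = (1620.00)(81.50) + (2240.00)(7.00) + (1430.00)(-18.50) = 121255.00 mm³
ΣAȳ = (1620.00)(6.00) + (2240.00)(92.00) + (1430.00)(183.00) = 477490.00 mm³
x̄ = 121255.00 / 5290.00 = 22.92 mm
ȳ = 477490.00 / 5290.00 = 90.26 mm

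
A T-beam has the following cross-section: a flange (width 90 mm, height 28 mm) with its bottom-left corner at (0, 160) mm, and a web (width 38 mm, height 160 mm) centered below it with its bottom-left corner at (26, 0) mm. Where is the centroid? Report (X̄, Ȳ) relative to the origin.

Part | A | x̄ᵢ | ȳᵢ | A·x̄ᵢ | A·ȳᵢ
web | 6080.00 | 45.00 | 80.00 | 273600.00 | 486400.00
flange | 2520.00 | 45.00 | 174.00 | 113400.00 | 438480.00
Σ | 8600.00 |  |  | 387000.00 | 924880.00
X̄ = 387000.00 / 8600.00 = 45.00 mm
Ȳ = 924880.00 / 8600.00 = 107.54 mm

X̄ = 45.00 mm, Ȳ = 107.54 mm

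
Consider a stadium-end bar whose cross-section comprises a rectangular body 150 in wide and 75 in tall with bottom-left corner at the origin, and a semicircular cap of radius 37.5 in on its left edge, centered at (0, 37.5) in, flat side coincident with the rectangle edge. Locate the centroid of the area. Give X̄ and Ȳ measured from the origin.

X̄ = 60.08 in, Ȳ = 37.50 in

Part | A | x̄ᵢ | ȳᵢ | A·x̄ᵢ | A·ȳᵢ
rectangular body | 11250.00 | 75.00 | 37.50 | 843750.00 | 421875.00
semicircular end | 2208.93 | -15.92 | 37.50 | -35156.25 | 82834.96
Σ | 13458.93 |  |  | 808593.75 | 504709.96
X̄ = 808593.75 / 13458.93 = 60.08 in
Ȳ = 504709.96 / 13458.93 = 37.50 in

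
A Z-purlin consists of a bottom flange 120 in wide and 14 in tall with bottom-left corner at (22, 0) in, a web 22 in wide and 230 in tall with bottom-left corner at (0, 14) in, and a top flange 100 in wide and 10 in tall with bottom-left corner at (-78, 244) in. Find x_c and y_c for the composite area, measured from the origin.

bottom flange: A = 120 × 14 = 1680.00, centroid at (82.00, 7.00).
web: A = 22 × 230 = 5060.00, centroid at (11.00, 129.00).
top flange: A = 100 × 10 = 1000.00, centroid at (-28.00, 249.00).
ΣA = 7740.00 in²
ΣAx_c = (1680.00)(82.00) + (5060.00)(11.00) + (1000.00)(-28.00) = 165420.00 in³
ΣAy_c = (1680.00)(7.00) + (5060.00)(129.00) + (1000.00)(249.00) = 913500.00 in³
x_c = 165420.00 / 7740.00 = 21.37 in
y_c = 913500.00 / 7740.00 = 118.02 in

x_c = 21.37 in, y_c = 118.02 in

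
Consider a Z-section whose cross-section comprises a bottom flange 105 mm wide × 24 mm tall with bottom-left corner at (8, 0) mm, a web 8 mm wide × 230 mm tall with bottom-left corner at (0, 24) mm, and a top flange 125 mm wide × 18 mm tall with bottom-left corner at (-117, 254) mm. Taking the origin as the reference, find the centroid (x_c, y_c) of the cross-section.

bottom flange: A = 105 × 24 = 2520.00, centroid at (60.50, 12.00).
web: A = 8 × 230 = 1840.00, centroid at (4.00, 139.00).
top flange: A = 125 × 18 = 2250.00, centroid at (-54.50, 263.00).
ΣA = 6610.00 mm²
ΣAx_c = (2520.00)(60.50) + (1840.00)(4.00) + (2250.00)(-54.50) = 37195.00 mm³
ΣAy_c = (2520.00)(12.00) + (1840.00)(139.00) + (2250.00)(263.00) = 877750.00 mm³
x_c = 37195.00 / 6610.00 = 5.63 mm
y_c = 877750.00 / 6610.00 = 132.79 mm

x_c = 5.63 mm, y_c = 132.79 mm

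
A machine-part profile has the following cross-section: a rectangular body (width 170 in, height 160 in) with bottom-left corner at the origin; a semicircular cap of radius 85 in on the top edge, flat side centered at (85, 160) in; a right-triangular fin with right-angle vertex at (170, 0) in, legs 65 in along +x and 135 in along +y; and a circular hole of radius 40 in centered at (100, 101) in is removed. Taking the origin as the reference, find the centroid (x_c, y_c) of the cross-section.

x_c = 95.36 in, y_c = 107.91 in

rectangular body: A = 170 × 160 = 27200.00, centroid at (85.00, 80.00).
semicircular top: A = ½π·85² = 11349.00, centroid at (85.00, 196.08).
triangular fin: A = ½·65·135 = 4387.50, centroid at (191.67, 45.00).
hole: A = −π·40² = -5026.55, centroid at (100.00, 101.00).
ΣA = 37909.96 in²
ΣAx_c = (27200.00)(85.00) + (11349.00)(85.00) + (4387.50)(191.67) + (-5026.55)(100.00) = 3614947.97 in³
ΣAy_c = (27200.00)(80.00) + (11349.00)(196.08) + (4387.50)(45.00) + (-5026.55)(101.00) = 4091013.35 in³
x_c = 3614947.97 / 37909.96 = 95.36 in
y_c = 4091013.35 / 37909.96 = 107.91 in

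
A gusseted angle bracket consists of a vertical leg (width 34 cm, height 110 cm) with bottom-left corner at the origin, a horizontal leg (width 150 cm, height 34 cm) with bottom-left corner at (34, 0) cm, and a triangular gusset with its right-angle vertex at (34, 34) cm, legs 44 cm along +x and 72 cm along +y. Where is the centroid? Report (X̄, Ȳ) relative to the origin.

X̄ = 66.82 cm, Ȳ = 36.86 cm

Part | A | x̄ᵢ | ȳᵢ | A·x̄ᵢ | A·ȳᵢ
vertical leg | 3740.00 | 17.00 | 55.00 | 63580.00 | 205700.00
horizontal leg | 5100.00 | 109.00 | 17.00 | 555900.00 | 86700.00
gusset | 1584.00 | 48.67 | 58.00 | 77088.00 | 91872.00
Σ | 10424.00 |  |  | 696568.00 | 384272.00
X̄ = 696568.00 / 10424.00 = 66.82 cm
Ȳ = 384272.00 / 10424.00 = 36.86 cm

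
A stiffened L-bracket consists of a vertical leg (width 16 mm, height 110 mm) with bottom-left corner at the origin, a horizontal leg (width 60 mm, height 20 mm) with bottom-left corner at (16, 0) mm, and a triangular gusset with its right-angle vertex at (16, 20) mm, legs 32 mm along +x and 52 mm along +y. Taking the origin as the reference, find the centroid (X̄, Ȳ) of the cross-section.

X̄ = 24.12 mm, Ȳ = 36.88 mm

vertical leg: A = 16 × 110 = 1760.00, centroid at (8.00, 55.00).
horizontal leg: A = 60 × 20 = 1200.00, centroid at (46.00, 10.00).
gusset: A = ½·32·52 = 832.00, centroid at (26.67, 37.33).
ΣA = 3792.00 mm², ΣAX̄ = 91466.67 mm³, ΣAȲ = 139861.33 mm³.
X̄ = 91466.67/3792.00 = 24.12 mm; Ȳ = 139861.33/3792.00 = 36.88 mm.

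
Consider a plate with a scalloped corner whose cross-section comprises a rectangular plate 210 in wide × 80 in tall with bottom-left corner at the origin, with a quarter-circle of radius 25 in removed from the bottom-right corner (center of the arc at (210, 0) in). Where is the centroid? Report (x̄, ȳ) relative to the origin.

x̄ = 102.16 in, ȳ = 40.88 in

plate: A = 210 × 80 = 16800.00, centroid at (105.00, 40.00).
removed quarter-circle: A = −¼π·25² = -490.87, centroid at (199.39, 10.61).
ΣA = 16309.13 in², ΣAx̄ = 1666124.82 in³, ΣAȳ = 666791.67 in³.
x̄ = 1666124.82/16309.13 = 102.16 in; ȳ = 666791.67/16309.13 = 40.88 in.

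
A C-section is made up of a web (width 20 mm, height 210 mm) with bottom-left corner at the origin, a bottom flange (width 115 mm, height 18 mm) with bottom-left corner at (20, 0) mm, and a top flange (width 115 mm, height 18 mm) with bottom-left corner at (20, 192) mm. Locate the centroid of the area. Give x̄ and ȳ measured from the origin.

Part | A | x̄ᵢ | ȳᵢ | A·x̄ᵢ | A·ȳᵢ
web | 4200.00 | 10.00 | 105.00 | 42000.00 | 441000.00
bottom flange | 2070.00 | 77.50 | 9.00 | 160425.00 | 18630.00
top flange | 2070.00 | 77.50 | 201.00 | 160425.00 | 416070.00
Σ | 8340.00 |  |  | 362850.00 | 875700.00
x̄ = 362850.00 / 8340.00 = 43.51 mm
ȳ = 875700.00 / 8340.00 = 105.00 mm

x̄ = 43.51 mm, ȳ = 105.00 mm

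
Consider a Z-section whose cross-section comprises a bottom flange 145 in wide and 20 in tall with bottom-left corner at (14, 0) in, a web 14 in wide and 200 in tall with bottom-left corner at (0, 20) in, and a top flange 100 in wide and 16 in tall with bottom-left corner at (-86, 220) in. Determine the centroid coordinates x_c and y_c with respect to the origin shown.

x_c = 29.16 in, y_c = 99.97 in

Part | A | x̄ᵢ | ȳᵢ | A·x̄ᵢ | A·ȳᵢ
bottom flange | 2900.00 | 86.50 | 10.00 | 250850.00 | 29000.00
web | 2800.00 | 7.00 | 120.00 | 19600.00 | 336000.00
top flange | 1600.00 | -36.00 | 228.00 | -57600.00 | 364800.00
Σ | 7300.00 |  |  | 212850.00 | 729800.00
x_c = 212850.00 / 7300.00 = 29.16 in
y_c = 729800.00 / 7300.00 = 99.97 in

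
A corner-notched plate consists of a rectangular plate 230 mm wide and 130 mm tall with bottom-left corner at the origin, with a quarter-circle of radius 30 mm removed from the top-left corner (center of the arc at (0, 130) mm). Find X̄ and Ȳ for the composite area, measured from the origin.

X̄ = 117.48 mm, Ȳ = 63.73 mm

plate: A = 230 × 130 = 29900.00, centroid at (115.00, 65.00).
removed quarter-circle: A = −¼π·30² = -706.86, centroid at (12.73, 117.27).
ΣA = 29193.14 mm²
ΣAX̄ = (29900.00)(115.00) + (-706.86)(12.73) = 3429500.00 mm³
ΣAȲ = (29900.00)(65.00) + (-706.86)(117.27) = 1860608.41 mm³
X̄ = 3429500.00 / 29193.14 = 117.48 mm
Ȳ = 1860608.41 / 29193.14 = 63.73 mm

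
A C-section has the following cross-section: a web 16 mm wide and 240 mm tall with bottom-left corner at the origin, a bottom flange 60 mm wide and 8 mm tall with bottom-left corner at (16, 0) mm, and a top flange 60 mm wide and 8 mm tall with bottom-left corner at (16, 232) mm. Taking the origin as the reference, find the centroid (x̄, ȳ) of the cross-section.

Part | A | x̄ᵢ | ȳᵢ | A·x̄ᵢ | A·ȳᵢ
web | 3840.00 | 8.00 | 120.00 | 30720.00 | 460800.00
bottom flange | 480.00 | 46.00 | 4.00 | 22080.00 | 1920.00
top flange | 480.00 | 46.00 | 236.00 | 22080.00 | 113280.00
Σ | 4800.00 |  |  | 74880.00 | 576000.00
x̄ = 74880.00 / 4800.00 = 15.60 mm
ȳ = 576000.00 / 4800.00 = 120.00 mm

x̄ = 15.60 mm, ȳ = 120.00 mm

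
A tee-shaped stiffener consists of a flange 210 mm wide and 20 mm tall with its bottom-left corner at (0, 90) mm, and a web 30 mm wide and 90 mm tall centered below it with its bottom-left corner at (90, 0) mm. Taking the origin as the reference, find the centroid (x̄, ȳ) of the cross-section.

x̄ = 105.00 mm, ȳ = 78.48 mm

Part | A | x̄ᵢ | ȳᵢ | A·x̄ᵢ | A·ȳᵢ
web | 2700.00 | 105.00 | 45.00 | 283500.00 | 121500.00
flange | 4200.00 | 105.00 | 100.00 | 441000.00 | 420000.00
Σ | 6900.00 |  |  | 724500.00 | 541500.00
x̄ = 724500.00 / 6900.00 = 105.00 mm
ȳ = 541500.00 / 6900.00 = 78.48 mm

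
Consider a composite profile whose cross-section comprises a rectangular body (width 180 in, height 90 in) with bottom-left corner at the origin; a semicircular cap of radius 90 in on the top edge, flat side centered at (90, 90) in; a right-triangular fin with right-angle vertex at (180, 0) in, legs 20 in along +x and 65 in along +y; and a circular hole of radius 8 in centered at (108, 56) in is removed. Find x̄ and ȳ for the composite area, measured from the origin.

x̄ = 92.02 in, ȳ = 80.45 in

rectangular body: A = 180 × 90 = 16200.00, centroid at (90.00, 45.00).
semicircular top: A = ½π·90² = 12723.45, centroid at (90.00, 128.20).
triangular fin: A = ½·20·65 = 650.00, centroid at (186.67, 21.67).
hole: A = −π·8² = -201.06, centroid at (108.00, 56.00).
ΣA = 29372.39 in²
ΣAx̄ = (16200.00)(90.00) + (12723.45)(90.00) + (650.00)(186.67) + (-201.06)(108.00) = 2702729.17 in³
ΣAȳ = (16200.00)(45.00) + (12723.45)(128.20) + (650.00)(21.67) + (-201.06)(56.00) = 2362934.39 in³
x̄ = 2702729.17 / 29372.39 = 92.02 in
ȳ = 2362934.39 / 29372.39 = 80.45 in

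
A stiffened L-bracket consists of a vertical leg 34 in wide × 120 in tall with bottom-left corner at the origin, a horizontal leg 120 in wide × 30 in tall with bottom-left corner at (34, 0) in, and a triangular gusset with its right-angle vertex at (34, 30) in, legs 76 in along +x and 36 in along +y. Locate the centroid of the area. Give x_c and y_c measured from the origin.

x_c = 54.04 in, y_c = 39.37 in

Part | A | x̄ᵢ | ȳᵢ | A·x̄ᵢ | A·ȳᵢ
vertical leg | 4080.00 | 17.00 | 60.00 | 69360.00 | 244800.00
horizontal leg | 3600.00 | 94.00 | 15.00 | 338400.00 | 54000.00
gusset | 1368.00 | 59.33 | 42.00 | 81168.00 | 57456.00
Σ | 9048.00 |  |  | 488928.00 | 356256.00
x_c = 488928.00 / 9048.00 = 54.04 in
y_c = 356256.00 / 9048.00 = 39.37 in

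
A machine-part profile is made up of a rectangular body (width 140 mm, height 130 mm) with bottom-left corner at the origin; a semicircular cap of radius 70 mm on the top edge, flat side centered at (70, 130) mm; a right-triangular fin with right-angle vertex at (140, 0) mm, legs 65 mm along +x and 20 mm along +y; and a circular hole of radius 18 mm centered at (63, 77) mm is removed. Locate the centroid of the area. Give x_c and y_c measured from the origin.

x_c = 72.61 mm, y_c = 91.59 mm

Part | A | x̄ᵢ | ȳᵢ | A·x̄ᵢ | A·ȳᵢ
rectangular body | 18200.00 | 70.00 | 65.00 | 1274000.00 | 1183000.00
semicircular top | 7696.90 | 70.00 | 159.71 | 538783.14 | 1229263.93
triangular fin | 650.00 | 161.67 | 6.67 | 105083.33 | 4333.33
hole | -1017.88 | 63.00 | 77.00 | -64126.19 | -78376.45
Σ | 25529.03 |  |  | 1853740.28 | 2338220.81
x_c = 1853740.28 / 25529.03 = 72.61 mm
y_c = 2338220.81 / 25529.03 = 91.59 mm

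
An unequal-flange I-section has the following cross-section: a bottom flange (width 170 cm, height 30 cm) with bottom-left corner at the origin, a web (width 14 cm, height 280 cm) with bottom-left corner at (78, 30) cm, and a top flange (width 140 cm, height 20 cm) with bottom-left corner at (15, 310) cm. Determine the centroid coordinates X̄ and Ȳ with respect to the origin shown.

bottom flange: A = 170 × 30 = 5100.00, centroid at (85.00, 15.00).
web: A = 14 × 280 = 3920.00, centroid at (85.00, 170.00).
top flange: A = 140 × 20 = 2800.00, centroid at (85.00, 320.00).
ΣA = 11820.00 cm²
ΣAX̄ = (5100.00)(85.00) + (3920.00)(85.00) + (2800.00)(85.00) = 1004700.00 cm³
ΣAȲ = (5100.00)(15.00) + (3920.00)(170.00) + (2800.00)(320.00) = 1638900.00 cm³
X̄ = 1004700.00 / 11820.00 = 85.00 cm
Ȳ = 1638900.00 / 11820.00 = 138.65 cm

X̄ = 85.00 cm, Ȳ = 138.65 cm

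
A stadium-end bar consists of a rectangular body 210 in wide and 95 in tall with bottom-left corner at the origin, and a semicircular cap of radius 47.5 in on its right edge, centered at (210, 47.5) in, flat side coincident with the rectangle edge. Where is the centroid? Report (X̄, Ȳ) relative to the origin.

rectangular body: A = 210 × 95 = 19950.00, centroid at (105.00, 47.50).
semicircular end: A = ½π·47.5² = 3544.11, centroid at (230.16, 47.50).
ΣA = 23494.11 in²
ΣAX̄ = (19950.00)(105.00) + (3544.11)(230.16) = 2910460.85 in³
ΣAȲ = (19950.00)(47.50) + (3544.11)(47.50) = 1115970.19 in³
X̄ = 2910460.85 / 23494.11 = 123.88 in
Ȳ = 1115970.19 / 23494.11 = 47.50 in

X̄ = 123.88 in, Ȳ = 47.50 in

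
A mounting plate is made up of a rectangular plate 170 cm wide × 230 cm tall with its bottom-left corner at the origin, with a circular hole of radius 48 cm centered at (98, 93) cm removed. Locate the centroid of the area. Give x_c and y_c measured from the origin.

x_c = 82.05 cm, y_c = 120.00 cm

plate: A = 170 × 230 = 39100.00, centroid at (85.00, 115.00).
hole: A = −π·48² = -7238.23, centroid at (98.00, 93.00).
ΣA = 31861.77 cm², ΣAx_c = 2614153.51 cm³, ΣAy_c = 3823344.66 cm³.
x_c = 2614153.51/31861.77 = 82.05 cm; y_c = 3823344.66/31861.77 = 120.00 cm.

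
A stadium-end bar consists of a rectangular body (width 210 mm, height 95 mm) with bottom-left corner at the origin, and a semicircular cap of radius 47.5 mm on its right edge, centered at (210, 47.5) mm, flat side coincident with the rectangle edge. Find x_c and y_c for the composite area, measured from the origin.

x_c = 123.88 mm, y_c = 47.50 mm

rectangular body: A = 210 × 95 = 19950.00, centroid at (105.00, 47.50).
semicircular end: A = ½π·47.5² = 3544.11, centroid at (230.16, 47.50).
ΣA = 23494.11 mm², ΣAx_c = 2910460.85 mm³, ΣAy_c = 1115970.19 mm³.
x_c = 2910460.85/23494.11 = 123.88 mm; y_c = 1115970.19/23494.11 = 47.50 mm.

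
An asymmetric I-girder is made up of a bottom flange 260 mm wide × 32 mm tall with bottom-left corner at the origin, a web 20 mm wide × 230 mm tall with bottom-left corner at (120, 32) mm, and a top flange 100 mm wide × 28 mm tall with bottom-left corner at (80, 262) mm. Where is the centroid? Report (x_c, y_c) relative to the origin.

bottom flange: A = 260 × 32 = 8320.00, centroid at (130.00, 16.00).
web: A = 20 × 230 = 4600.00, centroid at (130.00, 147.00).
top flange: A = 100 × 28 = 2800.00, centroid at (130.00, 276.00).
ΣA = 15720.00 mm²
ΣAx_c = (8320.00)(130.00) + (4600.00)(130.00) + (2800.00)(130.00) = 2043600.00 mm³
ΣAy_c = (8320.00)(16.00) + (4600.00)(147.00) + (2800.00)(276.00) = 1582120.00 mm³
x_c = 2043600.00 / 15720.00 = 130.00 mm
y_c = 1582120.00 / 15720.00 = 100.64 mm

x_c = 130.00 mm, y_c = 100.64 mm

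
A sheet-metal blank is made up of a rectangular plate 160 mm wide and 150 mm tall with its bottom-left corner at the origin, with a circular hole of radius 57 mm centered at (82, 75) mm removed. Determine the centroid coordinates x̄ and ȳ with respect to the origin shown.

x̄ = 78.52 mm, ȳ = 75.00 mm

Part | A | x̄ᵢ | ȳᵢ | A·x̄ᵢ | A·ȳᵢ
plate | 24000.00 | 80.00 | 75.00 | 1920000.00 | 1800000.00
hole | -10207.03 | 82.00 | 75.00 | -836976.83 | -765527.59
Σ | 13792.97 |  |  | 1083023.17 | 1034472.41
x̄ = 1083023.17 / 13792.97 = 78.52 mm
ȳ = 1034472.41 / 13792.97 = 75.00 mm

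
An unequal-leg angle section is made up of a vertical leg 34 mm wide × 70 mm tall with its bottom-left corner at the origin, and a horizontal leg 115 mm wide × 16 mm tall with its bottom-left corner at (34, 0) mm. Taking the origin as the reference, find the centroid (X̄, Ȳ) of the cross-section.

vertical leg: A = 34 × 70 = 2380.00, centroid at (17.00, 35.00).
horizontal leg: A = 115 × 16 = 1840.00, centroid at (91.50, 8.00).
ΣA = 4220.00 mm²
ΣAX̄ = (2380.00)(17.00) + (1840.00)(91.50) = 208820.00 mm³
ΣAȲ = (2380.00)(35.00) + (1840.00)(8.00) = 98020.00 mm³
X̄ = 208820.00 / 4220.00 = 49.48 mm
Ȳ = 98020.00 / 4220.00 = 23.23 mm

X̄ = 49.48 mm, Ȳ = 23.23 mm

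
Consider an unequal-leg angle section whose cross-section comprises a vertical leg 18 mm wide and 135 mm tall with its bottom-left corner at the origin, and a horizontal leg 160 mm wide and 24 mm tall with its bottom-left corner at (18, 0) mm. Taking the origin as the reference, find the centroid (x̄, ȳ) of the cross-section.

x̄ = 63.51 mm, ȳ = 33.51 mm

Part | A | x̄ᵢ | ȳᵢ | A·x̄ᵢ | A·ȳᵢ
vertical leg | 2430.00 | 9.00 | 67.50 | 21870.00 | 164025.00
horizontal leg | 3840.00 | 98.00 | 12.00 | 376320.00 | 46080.00
Σ | 6270.00 |  |  | 398190.00 | 210105.00
x̄ = 398190.00 / 6270.00 = 63.51 mm
ȳ = 210105.00 / 6270.00 = 33.51 mm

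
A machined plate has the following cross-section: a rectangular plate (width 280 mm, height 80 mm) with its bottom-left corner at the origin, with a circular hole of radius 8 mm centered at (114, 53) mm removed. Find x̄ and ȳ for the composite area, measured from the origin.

x̄ = 140.24 mm, ȳ = 39.88 mm

plate: A = 280 × 80 = 22400.00, centroid at (140.00, 40.00).
hole: A = −π·8² = -201.06, centroid at (114.00, 53.00).
ΣA = 22198.94 mm²
ΣAx̄ = (22400.00)(140.00) + (-201.06)(114.00) = 3113078.94 mm³
ΣAȳ = (22400.00)(40.00) + (-201.06)(53.00) = 885343.72 mm³
x̄ = 3113078.94 / 22198.94 = 140.24 mm
ȳ = 885343.72 / 22198.94 = 39.88 mm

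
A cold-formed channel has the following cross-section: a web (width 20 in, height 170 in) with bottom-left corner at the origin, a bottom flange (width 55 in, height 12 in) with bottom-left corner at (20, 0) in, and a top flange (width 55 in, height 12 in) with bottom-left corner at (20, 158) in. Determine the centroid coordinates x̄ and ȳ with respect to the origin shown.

x̄ = 20.49 in, ȳ = 85.00 in

Part | A | x̄ᵢ | ȳᵢ | A·x̄ᵢ | A·ȳᵢ
web | 3400.00 | 10.00 | 85.00 | 34000.00 | 289000.00
bottom flange | 660.00 | 47.50 | 6.00 | 31350.00 | 3960.00
top flange | 660.00 | 47.50 | 164.00 | 31350.00 | 108240.00
Σ | 4720.00 |  |  | 96700.00 | 401200.00
x̄ = 96700.00 / 4720.00 = 20.49 in
ȳ = 401200.00 / 4720.00 = 85.00 in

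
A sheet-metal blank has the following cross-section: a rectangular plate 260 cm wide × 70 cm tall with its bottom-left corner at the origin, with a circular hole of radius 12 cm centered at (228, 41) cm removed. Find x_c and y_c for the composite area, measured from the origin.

plate: A = 260 × 70 = 18200.00, centroid at (130.00, 35.00).
hole: A = −π·12² = -452.39, centroid at (228.00, 41.00).
ΣA = 17747.61 cm²
ΣAx_c = (18200.00)(130.00) + (-452.39)(228.00) = 2262855.23 cm³
ΣAy_c = (18200.00)(35.00) + (-452.39)(41.00) = 618452.04 cm³
x_c = 2262855.23 / 17747.61 = 127.50 cm
y_c = 618452.04 / 17747.61 = 34.85 cm

x_c = 127.50 cm, y_c = 34.85 cm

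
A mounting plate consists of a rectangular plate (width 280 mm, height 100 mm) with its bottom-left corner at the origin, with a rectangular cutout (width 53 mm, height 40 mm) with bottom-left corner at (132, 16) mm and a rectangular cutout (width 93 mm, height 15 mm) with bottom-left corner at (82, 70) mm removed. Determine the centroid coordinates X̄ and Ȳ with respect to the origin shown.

X̄ = 139.05 mm, Ȳ = 49.65 mm

plate: A = 280 × 100 = 28000.00, centroid at (140.00, 50.00).
hole 1: A = −(53 × 40) = -2120.00, centroid at (158.50, 36.00).
hole 2: A = −(93 × 15) = -1395.00, centroid at (128.50, 77.50).
ΣA = 24485.00 mm²
ΣAX̄ = (28000.00)(140.00) + (-2120.00)(158.50) + (-1395.00)(128.50) = 3404722.50 mm³
ΣAȲ = (28000.00)(50.00) + (-2120.00)(36.00) + (-1395.00)(77.50) = 1215567.50 mm³
X̄ = 3404722.50 / 24485.00 = 139.05 mm
Ȳ = 1215567.50 / 24485.00 = 49.65 mm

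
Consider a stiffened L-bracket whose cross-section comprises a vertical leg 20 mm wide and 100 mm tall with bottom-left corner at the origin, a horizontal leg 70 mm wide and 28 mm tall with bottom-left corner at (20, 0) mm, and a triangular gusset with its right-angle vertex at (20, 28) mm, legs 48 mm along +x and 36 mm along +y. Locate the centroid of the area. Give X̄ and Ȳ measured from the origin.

vertical leg: A = 20 × 100 = 2000.00, centroid at (10.00, 50.00).
horizontal leg: A = 70 × 28 = 1960.00, centroid at (55.00, 14.00).
gusset: A = ½·48·36 = 864.00, centroid at (36.00, 40.00).
ΣA = 4824.00 mm², ΣAX̄ = 158904.00 mm³, ΣAȲ = 162000.00 mm³.
X̄ = 158904.00/4824.00 = 32.94 mm; Ȳ = 162000.00/4824.00 = 33.58 mm.

X̄ = 32.94 mm, Ȳ = 33.58 mm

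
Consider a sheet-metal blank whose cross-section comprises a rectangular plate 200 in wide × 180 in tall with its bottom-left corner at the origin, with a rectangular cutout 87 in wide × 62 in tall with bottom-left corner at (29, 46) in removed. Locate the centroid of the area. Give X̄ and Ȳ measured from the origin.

Part | A | x̄ᵢ | ȳᵢ | A·x̄ᵢ | A·ȳᵢ
plate | 36000.00 | 100.00 | 90.00 | 3600000.00 | 3240000.00
hole | -5394.00 | 72.50 | 77.00 | -391065.00 | -415338.00
Σ | 30606.00 |  |  | 3208935.00 | 2824662.00
X̄ = 3208935.00 / 30606.00 = 104.85 in
Ȳ = 2824662.00 / 30606.00 = 92.29 in

X̄ = 104.85 in, Ȳ = 92.29 in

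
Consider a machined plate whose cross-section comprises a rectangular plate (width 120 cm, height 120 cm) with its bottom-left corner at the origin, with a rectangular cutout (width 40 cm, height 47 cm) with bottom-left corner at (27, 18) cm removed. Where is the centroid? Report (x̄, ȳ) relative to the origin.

Part | A | x̄ᵢ | ȳᵢ | A·x̄ᵢ | A·ȳᵢ
plate | 14400.00 | 60.00 | 60.00 | 864000.00 | 864000.00
hole | -1880.00 | 47.00 | 41.50 | -88360.00 | -78020.00
Σ | 12520.00 |  |  | 775640.00 | 785980.00
x̄ = 775640.00 / 12520.00 = 61.95 cm
ȳ = 785980.00 / 12520.00 = 62.78 cm

x̄ = 61.95 cm, ȳ = 62.78 cm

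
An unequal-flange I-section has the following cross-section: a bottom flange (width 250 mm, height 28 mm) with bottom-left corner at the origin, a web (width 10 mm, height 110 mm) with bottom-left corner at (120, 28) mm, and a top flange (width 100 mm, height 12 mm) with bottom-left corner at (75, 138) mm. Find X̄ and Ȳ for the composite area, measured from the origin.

bottom flange: A = 250 × 28 = 7000.00, centroid at (125.00, 14.00).
web: A = 10 × 110 = 1100.00, centroid at (125.00, 83.00).
top flange: A = 100 × 12 = 1200.00, centroid at (125.00, 144.00).
ΣA = 9300.00 mm²
ΣAX̄ = (7000.00)(125.00) + (1100.00)(125.00) + (1200.00)(125.00) = 1162500.00 mm³
ΣAȲ = (7000.00)(14.00) + (1100.00)(83.00) + (1200.00)(144.00) = 362100.00 mm³
X̄ = 1162500.00 / 9300.00 = 125.00 mm
Ȳ = 362100.00 / 9300.00 = 38.94 mm

X̄ = 125.00 mm, Ȳ = 38.94 mm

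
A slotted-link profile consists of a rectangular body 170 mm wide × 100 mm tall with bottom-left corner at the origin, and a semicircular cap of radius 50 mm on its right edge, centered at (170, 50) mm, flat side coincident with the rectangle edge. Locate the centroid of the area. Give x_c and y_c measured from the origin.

x_c = 104.93 mm, y_c = 50.00 mm

rectangular body: A = 170 × 100 = 17000.00, centroid at (85.00, 50.00).
semicircular end: A = ½π·50² = 3926.99, centroid at (191.22, 50.00).
ΣA = 20926.99 mm²
ΣAx_c = (17000.00)(85.00) + (3926.99)(191.22) = 2195921.77 mm³
ΣAy_c = (17000.00)(50.00) + (3926.99)(50.00) = 1046349.54 mm³
x_c = 2195921.77 / 20926.99 = 104.93 mm
y_c = 1046349.54 / 20926.99 = 50.00 mm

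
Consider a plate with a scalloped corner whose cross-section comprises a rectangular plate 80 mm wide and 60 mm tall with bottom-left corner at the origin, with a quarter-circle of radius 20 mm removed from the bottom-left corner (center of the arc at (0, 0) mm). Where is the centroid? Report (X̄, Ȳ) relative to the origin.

plate: A = 80 × 60 = 4800.00, centroid at (40.00, 30.00).
removed quarter-circle: A = −¼π·20² = -314.16, centroid at (8.49, 8.49).
ΣA = 4485.84 mm²
ΣAX̄ = (4800.00)(40.00) + (-314.16)(8.49) = 189333.33 mm³
ΣAȲ = (4800.00)(30.00) + (-314.16)(8.49) = 141333.33 mm³
X̄ = 189333.33 / 4485.84 = 42.21 mm
Ȳ = 141333.33 / 4485.84 = 31.51 mm

X̄ = 42.21 mm, Ȳ = 31.51 mm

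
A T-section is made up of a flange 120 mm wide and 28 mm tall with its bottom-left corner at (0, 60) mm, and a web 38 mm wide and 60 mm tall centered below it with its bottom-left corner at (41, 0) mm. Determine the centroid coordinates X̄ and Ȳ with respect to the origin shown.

X̄ = 60.00 mm, Ȳ = 56.21 mm

web: A = 38 × 60 = 2280.00, centroid at (60.00, 30.00).
flange: A = 120 × 28 = 3360.00, centroid at (60.00, 74.00).
ΣA = 5640.00 mm², ΣAX̄ = 338400.00 mm³, ΣAȲ = 317040.00 mm³.
X̄ = 338400.00/5640.00 = 60.00 mm; Ȳ = 317040.00/5640.00 = 56.21 mm.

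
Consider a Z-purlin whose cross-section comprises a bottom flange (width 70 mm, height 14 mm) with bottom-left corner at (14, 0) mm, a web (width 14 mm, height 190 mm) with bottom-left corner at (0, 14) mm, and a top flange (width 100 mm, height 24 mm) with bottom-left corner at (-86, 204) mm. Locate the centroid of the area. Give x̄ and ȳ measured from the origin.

x̄ = -3.27 mm, ȳ = 134.97 mm

bottom flange: A = 70 × 14 = 980.00, centroid at (49.00, 7.00).
web: A = 14 × 190 = 2660.00, centroid at (7.00, 109.00).
top flange: A = 100 × 24 = 2400.00, centroid at (-36.00, 216.00).
ΣA = 6040.00 mm², ΣAx̄ = -19760.00 mm³, ΣAȳ = 815200.00 mm³.
x̄ = -19760.00/6040.00 = -3.27 mm; ȳ = 815200.00/6040.00 = 134.97 mm.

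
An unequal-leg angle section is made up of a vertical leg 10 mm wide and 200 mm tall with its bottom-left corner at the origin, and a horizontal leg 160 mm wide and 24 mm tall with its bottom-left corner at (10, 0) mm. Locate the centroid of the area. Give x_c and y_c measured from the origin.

x_c = 60.89 mm, y_c = 42.14 mm

vertical leg: A = 10 × 200 = 2000.00, centroid at (5.00, 100.00).
horizontal leg: A = 160 × 24 = 3840.00, centroid at (90.00, 12.00).
ΣA = 5840.00 mm²
ΣAx_c = (2000.00)(5.00) + (3840.00)(90.00) = 355600.00 mm³
ΣAy_c = (2000.00)(100.00) + (3840.00)(12.00) = 246080.00 mm³
x_c = 355600.00 / 5840.00 = 60.89 mm
y_c = 246080.00 / 5840.00 = 42.14 mm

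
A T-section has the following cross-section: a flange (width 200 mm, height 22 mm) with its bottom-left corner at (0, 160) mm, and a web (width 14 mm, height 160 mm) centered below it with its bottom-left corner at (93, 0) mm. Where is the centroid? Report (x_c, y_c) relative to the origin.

x_c = 100.00 mm, y_c = 140.30 mm

web: A = 14 × 160 = 2240.00, centroid at (100.00, 80.00).
flange: A = 200 × 22 = 4400.00, centroid at (100.00, 171.00).
ΣA = 6640.00 mm²
ΣAx_c = (2240.00)(100.00) + (4400.00)(100.00) = 664000.00 mm³
ΣAy_c = (2240.00)(80.00) + (4400.00)(171.00) = 931600.00 mm³
x_c = 664000.00 / 6640.00 = 100.00 mm
y_c = 931600.00 / 6640.00 = 140.30 mm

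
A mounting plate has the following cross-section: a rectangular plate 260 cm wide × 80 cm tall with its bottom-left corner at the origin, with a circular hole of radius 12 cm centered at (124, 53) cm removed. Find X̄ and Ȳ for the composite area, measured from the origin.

X̄ = 130.13 cm, Ȳ = 39.71 cm

plate: A = 260 × 80 = 20800.00, centroid at (130.00, 40.00).
hole: A = −π·12² = -452.39, centroid at (124.00, 53.00).
ΣA = 20347.61 cm², ΣAX̄ = 2647903.72 cm³, ΣAȲ = 808023.36 cm³.
X̄ = 2647903.72/20347.61 = 130.13 cm; Ȳ = 808023.36/20347.61 = 39.71 cm.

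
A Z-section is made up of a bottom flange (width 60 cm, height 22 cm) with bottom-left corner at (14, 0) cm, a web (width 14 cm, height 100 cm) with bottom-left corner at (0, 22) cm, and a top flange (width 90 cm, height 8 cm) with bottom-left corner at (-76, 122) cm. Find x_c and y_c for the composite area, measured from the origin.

x_c = 13.24 cm, y_c = 59.90 cm

bottom flange: A = 60 × 22 = 1320.00, centroid at (44.00, 11.00).
web: A = 14 × 100 = 1400.00, centroid at (7.00, 72.00).
top flange: A = 90 × 8 = 720.00, centroid at (-31.00, 126.00).
ΣA = 3440.00 cm²
ΣAx_c = (1320.00)(44.00) + (1400.00)(7.00) + (720.00)(-31.00) = 45560.00 cm³
ΣAy_c = (1320.00)(11.00) + (1400.00)(72.00) + (720.00)(126.00) = 206040.00 cm³
x_c = 45560.00 / 3440.00 = 13.24 cm
y_c = 206040.00 / 3440.00 = 59.90 cm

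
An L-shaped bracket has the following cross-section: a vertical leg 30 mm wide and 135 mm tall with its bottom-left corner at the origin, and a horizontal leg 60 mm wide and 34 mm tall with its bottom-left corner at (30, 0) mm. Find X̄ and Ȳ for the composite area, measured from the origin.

X̄ = 30.07 mm, Ȳ = 50.58 mm

vertical leg: A = 30 × 135 = 4050.00, centroid at (15.00, 67.50).
horizontal leg: A = 60 × 34 = 2040.00, centroid at (60.00, 17.00).
ΣA = 6090.00 mm²
ΣAX̄ = (4050.00)(15.00) + (2040.00)(60.00) = 183150.00 mm³
ΣAȲ = (4050.00)(67.50) + (2040.00)(17.00) = 308055.00 mm³
X̄ = 183150.00 / 6090.00 = 30.07 mm
Ȳ = 308055.00 / 6090.00 = 50.58 mm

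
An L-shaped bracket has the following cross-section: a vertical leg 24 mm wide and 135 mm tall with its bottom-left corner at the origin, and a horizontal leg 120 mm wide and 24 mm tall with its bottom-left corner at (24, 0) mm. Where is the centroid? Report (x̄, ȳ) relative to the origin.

x̄ = 45.88 mm, ȳ = 41.38 mm

vertical leg: A = 24 × 135 = 3240.00, centroid at (12.00, 67.50).
horizontal leg: A = 120 × 24 = 2880.00, centroid at (84.00, 12.00).
ΣA = 6120.00 mm², ΣAx̄ = 280800.00 mm³, ΣAȳ = 253260.00 mm³.
x̄ = 280800.00/6120.00 = 45.88 mm; ȳ = 253260.00/6120.00 = 41.38 mm.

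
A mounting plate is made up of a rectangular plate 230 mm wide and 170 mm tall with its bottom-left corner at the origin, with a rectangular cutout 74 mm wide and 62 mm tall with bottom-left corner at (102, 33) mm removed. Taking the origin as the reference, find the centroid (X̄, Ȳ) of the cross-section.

Part | A | x̄ᵢ | ȳᵢ | A·x̄ᵢ | A·ȳᵢ
plate | 39100.00 | 115.00 | 85.00 | 4496500.00 | 3323500.00
hole | -4588.00 | 139.00 | 64.00 | -637732.00 | -293632.00
Σ | 34512.00 |  |  | 3858768.00 | 3029868.00
X̄ = 3858768.00 / 34512.00 = 111.81 mm
Ȳ = 3029868.00 / 34512.00 = 87.79 mm

X̄ = 111.81 mm, Ȳ = 87.79 mm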